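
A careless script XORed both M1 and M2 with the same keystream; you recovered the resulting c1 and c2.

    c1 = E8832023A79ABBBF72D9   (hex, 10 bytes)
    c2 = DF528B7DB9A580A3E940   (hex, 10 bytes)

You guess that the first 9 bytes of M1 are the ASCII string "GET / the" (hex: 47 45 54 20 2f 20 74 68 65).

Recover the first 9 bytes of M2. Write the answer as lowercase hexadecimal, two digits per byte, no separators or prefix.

7094ff7e311f4f74fe

First, c1 ⊕ c2 = (M1 ⊕ K) ⊕ (M2 ⊕ K) = M1 ⊕ M2, so the key drops out. Then M2 = (M1 ⊕ M2) ⊕ M1 over the first 9 bytes.
byte 0: (e8 XOR df) XOR 47 = 37 XOR 47 = 70
byte 1: (83 XOR 52) XOR 45 = d1 XOR 45 = 94
byte 2: (20 XOR 8b) XOR 54 = ab XOR 54 = ff
byte 3: (23 XOR 7d) XOR 20 = 5e XOR 20 = 7e
byte 4: (a7 XOR b9) XOR 2f = 1e XOR 2f = 31
byte 5: (9a XOR a5) XOR 20 = 3f XOR 20 = 1f
byte 6: (bb XOR 80) XOR 74 = 3b XOR 74 = 4f
byte 7: (bf XOR a3) XOR 68 = 1c XOR 68 = 74
byte 8: (72 XOR e9) XOR 65 = 9b XOR 65 = fe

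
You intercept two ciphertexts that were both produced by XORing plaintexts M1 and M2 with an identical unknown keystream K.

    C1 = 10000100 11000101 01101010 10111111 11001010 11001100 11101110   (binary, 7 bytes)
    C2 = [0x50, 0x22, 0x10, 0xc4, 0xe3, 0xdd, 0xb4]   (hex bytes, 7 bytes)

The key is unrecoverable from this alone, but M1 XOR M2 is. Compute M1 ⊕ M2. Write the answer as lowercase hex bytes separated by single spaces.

C1 ⊕ C2 = (M1 ⊕ K) ⊕ (M2 ⊕ K) = M1 ⊕ M2 — the shared key cancels under XOR.
byte 0: 10000100 ^ 01010000 = 11010100
byte 1: 11000101 ^ 00100010 = 11100111
byte 2: 01101010 ^ 00010000 = 01111010
byte 3: 10111111 ^ 11000100 = 01111011
byte 4: 11001010 ^ 11100011 = 00101001
byte 5: 11001100 ^ 11011101 = 00010001
byte 6: 11101110 ^ 10110100 = 01011010

d4 e7 7a 7b 29 11 5a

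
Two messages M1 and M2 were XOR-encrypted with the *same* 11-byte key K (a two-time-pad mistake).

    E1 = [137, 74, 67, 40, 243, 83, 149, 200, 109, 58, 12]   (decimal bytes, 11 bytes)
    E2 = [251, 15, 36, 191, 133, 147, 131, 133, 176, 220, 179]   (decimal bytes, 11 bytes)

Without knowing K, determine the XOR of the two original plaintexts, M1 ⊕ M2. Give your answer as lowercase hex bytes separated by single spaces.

E1 ⊕ E2 = (M1 ⊕ K) ⊕ (M2 ⊕ K) = M1 ⊕ M2 — the shared key cancels under XOR.
89 ^ fb = 72
4a ^ 0f = 45
43 ^ 24 = 67
28 ^ bf = 97
f3 ^ 85 = 76
53 ^ 93 = c0
95 ^ 83 = 16
c8 ^ 85 = 4d
6d ^ b0 = dd
3a ^ dc = e6
0c ^ b3 = bf

72 45 67 97 76 c0 16 4d dd e6 bf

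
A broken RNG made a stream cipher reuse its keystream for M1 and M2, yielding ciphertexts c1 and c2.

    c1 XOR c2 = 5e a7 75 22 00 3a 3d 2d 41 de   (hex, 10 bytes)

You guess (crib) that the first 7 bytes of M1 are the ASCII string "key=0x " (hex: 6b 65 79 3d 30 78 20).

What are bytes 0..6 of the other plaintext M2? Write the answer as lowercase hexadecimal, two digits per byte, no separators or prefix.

Since c1 ⊕ c2 = M1 ⊕ M2, XORing with the guessed M1 bytes yields the corresponding M2 bytes: M2 = (c1 ⊕ c2) ⊕ M1.
byte 0: 5e xor 6b = 35
byte 1: a7 xor 65 = c2
byte 2: 75 xor 79 = 0c
byte 3: 22 xor 3d = 1f
byte 4: 00 xor 30 = 30
byte 5: 3a xor 78 = 42
byte 6: 3d xor 20 = 1d

35c20c1f30421d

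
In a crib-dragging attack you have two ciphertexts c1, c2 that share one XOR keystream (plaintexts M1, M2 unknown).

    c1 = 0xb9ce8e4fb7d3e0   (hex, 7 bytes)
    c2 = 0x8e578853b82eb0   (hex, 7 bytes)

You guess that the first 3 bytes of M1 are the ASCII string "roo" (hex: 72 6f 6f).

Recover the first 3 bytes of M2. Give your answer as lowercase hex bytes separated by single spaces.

First, c1 ⊕ c2 = (M1 ⊕ K) ⊕ (M2 ⊕ K) = M1 ⊕ M2, so the key drops out. Then M2 = (M1 ⊕ M2) ⊕ M1 over the first 3 bytes.
byte 0: (b9 ^ 8e) ^ 72 = 37 ^ 72 = 45
byte 1: (ce ^ 57) ^ 6f = 99 ^ 6f = f6
byte 2: (8e ^ 88) ^ 6f = 06 ^ 6f = 69

45 f6 69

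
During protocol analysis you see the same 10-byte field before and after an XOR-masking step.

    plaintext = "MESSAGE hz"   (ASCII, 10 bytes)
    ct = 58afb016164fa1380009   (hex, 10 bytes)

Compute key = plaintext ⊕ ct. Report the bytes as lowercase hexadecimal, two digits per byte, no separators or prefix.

15eae3455708e4186873

Since ct = plaintext ⊕ key, XORing both sides with plaintext gives key = plaintext ⊕ ct.
byte 0: 01001101 ^ 01011000 = 00010101
byte 1: 01000101 ^ 10101111 = 11101010
byte 2: 01010011 ^ 10110000 = 11100011
byte 3: 01010011 ^ 00010110 = 01000101
byte 4: 01000001 ^ 00010110 = 01010111
byte 5: 01000111 ^ 01001111 = 00001000
byte 6: 01000101 ^ 10100001 = 11100100
byte 7: 00100000 ^ 00111000 = 00011000
byte 8: 01101000 ^ 00000000 = 01101000
byte 9: 01111010 ^ 00001001 = 01110011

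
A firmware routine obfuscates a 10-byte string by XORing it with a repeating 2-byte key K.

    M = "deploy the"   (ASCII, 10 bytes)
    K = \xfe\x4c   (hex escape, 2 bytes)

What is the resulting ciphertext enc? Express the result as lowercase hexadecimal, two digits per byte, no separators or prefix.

9a298e209135de389629

The 2-byte key repeats, so the effective keystream is fe 4c fe 4c fe 4c fe 4c fe 4c.
byte 0: 64 ⊕ fe = 9a
byte 1: 65 ⊕ 4c = 29
byte 2: 70 ⊕ fe = 8e
byte 3: 6c ⊕ 4c = 20
byte 4: 6f ⊕ fe = 91
byte 5: 79 ⊕ 4c = 35
byte 6: 20 ⊕ fe = de
byte 7: 74 ⊕ 4c = 38
byte 8: 68 ⊕ fe = 96
byte 9: 65 ⊕ 4c = 29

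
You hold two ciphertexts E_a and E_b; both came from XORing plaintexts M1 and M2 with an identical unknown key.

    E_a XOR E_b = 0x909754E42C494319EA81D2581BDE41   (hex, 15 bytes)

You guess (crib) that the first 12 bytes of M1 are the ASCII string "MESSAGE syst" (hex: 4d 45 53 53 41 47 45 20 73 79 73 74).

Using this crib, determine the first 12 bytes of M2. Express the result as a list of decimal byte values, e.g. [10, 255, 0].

[221, 210, 7, 183, 109, 14, 6, 57, 153, 248, 161, 44]

Since E_a ⊕ E_b = M1 ⊕ M2, XORing with the guessed M1 bytes yields the corresponding M2 bytes: M2 = (E_a ⊕ E_b) ⊕ M1.
90 XOR 4d = dd
97 XOR 45 = d2
54 XOR 53 = 07
e4 XOR 53 = b7
2c XOR 41 = 6d
49 XOR 47 = 0e
43 XOR 45 = 06
19 XOR 20 = 39
ea XOR 73 = 99
81 XOR 79 = f8
d2 XOR 73 = a1
58 XOR 74 = 2c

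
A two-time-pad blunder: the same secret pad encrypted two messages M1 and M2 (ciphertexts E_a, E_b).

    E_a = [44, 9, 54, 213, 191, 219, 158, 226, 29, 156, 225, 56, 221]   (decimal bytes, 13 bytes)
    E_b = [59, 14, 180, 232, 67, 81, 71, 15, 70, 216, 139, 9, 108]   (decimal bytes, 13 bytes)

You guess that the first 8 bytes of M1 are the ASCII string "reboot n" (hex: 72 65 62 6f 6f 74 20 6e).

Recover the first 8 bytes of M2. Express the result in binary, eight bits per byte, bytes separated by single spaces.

First, E_a ⊕ E_b = (M1 ⊕ K) ⊕ (M2 ⊕ K) = M1 ⊕ M2, so the key drops out. Then M2 = (M1 ⊕ M2) ⊕ M1 over the first 8 bytes.
byte 0: (2c ⊕ 3b) ⊕ 72 = 17 ⊕ 72 = 65
byte 1: (09 ⊕ 0e) ⊕ 65 = 07 ⊕ 65 = 62
byte 2: (36 ⊕ b4) ⊕ 62 = 82 ⊕ 62 = e0
byte 3: (d5 ⊕ e8) ⊕ 6f = 3d ⊕ 6f = 52
byte 4: (bf ⊕ 43) ⊕ 6f = fc ⊕ 6f = 93
byte 5: (db ⊕ 51) ⊕ 74 = 8a ⊕ 74 = fe
byte 6: (9e ⊕ 47) ⊕ 20 = d9 ⊕ 20 = f9
byte 7: (e2 ⊕ 0f) ⊕ 6e = ed ⊕ 6e = 83

01100101 01100010 11100000 01010010 10010011 11111110 11111001 10000011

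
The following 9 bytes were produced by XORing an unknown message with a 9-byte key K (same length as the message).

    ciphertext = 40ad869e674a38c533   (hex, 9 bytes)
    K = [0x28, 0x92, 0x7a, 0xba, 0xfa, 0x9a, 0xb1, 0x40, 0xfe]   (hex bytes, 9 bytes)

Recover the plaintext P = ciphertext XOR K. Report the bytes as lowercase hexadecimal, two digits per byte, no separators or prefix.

683ffc249dd08985cd

XOR is its own inverse, so applying the key byte-wise gives the result directly.
40 ⊕ 28 = 68
ad ⊕ 92 = 3f
86 ⊕ 7a = fc
9e ⊕ ba = 24
67 ⊕ fa = 9d
4a ⊕ 9a = d0
38 ⊕ b1 = 89
c5 ⊕ 40 = 85
33 ⊕ fe = cd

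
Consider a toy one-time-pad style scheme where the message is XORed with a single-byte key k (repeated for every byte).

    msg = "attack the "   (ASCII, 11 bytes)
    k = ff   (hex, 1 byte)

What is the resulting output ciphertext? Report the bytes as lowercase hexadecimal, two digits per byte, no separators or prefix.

The 1-byte key repeats, so the effective keystream is ff ff ff ff ff ff ff ff ff ff ff.
byte 0:  97 ^ 255 = 158
byte 1: 116 ^ 255 = 139
byte 2: 116 ^ 255 = 139
byte 3:  97 ^ 255 = 158
byte 4:  99 ^ 255 = 156
byte 5: 107 ^ 255 = 148
byte 6:  32 ^ 255 = 223
byte 7: 116 ^ 255 = 139
byte 8: 104 ^ 255 = 151
byte 9: 101 ^ 255 = 154
byte 10:  32 ^ 255 = 223

9e8b8b9e9c94df8b979adf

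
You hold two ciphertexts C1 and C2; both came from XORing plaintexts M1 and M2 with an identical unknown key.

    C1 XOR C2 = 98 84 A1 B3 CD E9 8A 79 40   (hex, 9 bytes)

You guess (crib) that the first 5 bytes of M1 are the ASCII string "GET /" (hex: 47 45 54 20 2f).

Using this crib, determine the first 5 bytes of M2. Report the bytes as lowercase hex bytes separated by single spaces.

Since C1 ⊕ C2 = M1 ⊕ M2, XORing with the guessed M1 bytes yields the corresponding M2 bytes: M2 = (C1 ⊕ C2) ⊕ M1.
byte 0: 98 xor 47 = df
byte 1: 84 xor 45 = c1
byte 2: a1 xor 54 = f5
byte 3: b3 xor 20 = 93
byte 4: cd xor 2f = e2

df c1 f5 93 e2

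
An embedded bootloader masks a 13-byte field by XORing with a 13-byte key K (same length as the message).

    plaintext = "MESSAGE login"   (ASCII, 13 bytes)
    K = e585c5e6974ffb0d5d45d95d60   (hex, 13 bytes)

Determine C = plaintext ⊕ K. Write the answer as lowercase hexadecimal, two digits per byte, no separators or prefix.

XOR is its own inverse, so applying the key byte-wise gives the result directly.
01001101 ^ 11100101 = 10101000
01000101 ^ 10000101 = 11000000
01010011 ^ 11000101 = 10010110
01010011 ^ 11100110 = 10110101
01000001 ^ 10010111 = 11010110
01000111 ^ 01001111 = 00001000
01000101 ^ 11111011 = 10111110
00100000 ^ 00001101 = 00101101
01101100 ^ 01011101 = 00110001
01101111 ^ 01000101 = 00101010
01100111 ^ 11011001 = 10111110
01101001 ^ 01011101 = 00110100
01101110 ^ 01100000 = 00001110

a8c096b5d608be2d312abe340e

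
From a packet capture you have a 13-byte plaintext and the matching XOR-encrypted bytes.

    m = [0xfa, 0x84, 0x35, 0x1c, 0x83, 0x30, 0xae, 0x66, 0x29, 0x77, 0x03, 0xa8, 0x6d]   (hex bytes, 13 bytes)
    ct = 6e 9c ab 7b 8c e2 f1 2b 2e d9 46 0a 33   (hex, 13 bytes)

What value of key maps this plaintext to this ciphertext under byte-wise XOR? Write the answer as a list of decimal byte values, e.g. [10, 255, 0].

[148, 24, 158, 103, 15, 210, 95, 77, 7, 174, 69, 162, 94]

Since ct = m ⊕ key, XORing both sides with m gives key = m ⊕ ct.
fa xor 6e = 94
84 xor 9c = 18
35 xor ab = 9e
1c xor 7b = 67
83 xor 8c = 0f
30 xor e2 = d2
ae xor f1 = 5f
66 xor 2b = 4d
29 xor 2e = 07
77 xor d9 = ae
03 xor 46 = 45
a8 xor 0a = a2
6d xor 33 = 5e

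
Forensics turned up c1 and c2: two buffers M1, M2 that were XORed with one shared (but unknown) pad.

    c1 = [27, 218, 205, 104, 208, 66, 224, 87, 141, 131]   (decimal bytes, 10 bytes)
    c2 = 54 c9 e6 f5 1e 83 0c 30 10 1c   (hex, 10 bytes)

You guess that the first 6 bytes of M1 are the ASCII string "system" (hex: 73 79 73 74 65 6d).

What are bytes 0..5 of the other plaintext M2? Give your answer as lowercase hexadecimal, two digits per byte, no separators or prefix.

3c6a58e9abac

First, c1 ⊕ c2 = (M1 ⊕ K) ⊕ (M2 ⊕ K) = M1 ⊕ M2, so the key drops out. Then M2 = (M1 ⊕ M2) ⊕ M1 over the first 6 bytes.
byte 0: (1b xor 54) xor 73 = 4f xor 73 = 3c
byte 1: (da xor c9) xor 79 = 13 xor 79 = 6a
byte 2: (cd xor e6) xor 73 = 2b xor 73 = 58
byte 3: (68 xor f5) xor 74 = 9d xor 74 = e9
byte 4: (d0 xor 1e) xor 65 = ce xor 65 = ab
byte 5: (42 xor 83) xor 6d = c1 xor 6d = ac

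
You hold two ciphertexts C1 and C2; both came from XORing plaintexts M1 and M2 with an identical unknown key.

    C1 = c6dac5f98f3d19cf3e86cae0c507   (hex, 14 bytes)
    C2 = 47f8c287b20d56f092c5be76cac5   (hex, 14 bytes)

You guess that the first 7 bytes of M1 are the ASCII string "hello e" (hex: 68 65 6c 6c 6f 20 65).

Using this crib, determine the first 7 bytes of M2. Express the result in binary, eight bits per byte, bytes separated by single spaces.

11101001 01000111 01101011 00010010 01010010 00010000 00101010

First, C1 ⊕ C2 = (M1 ⊕ K) ⊕ (M2 ⊕ K) = M1 ⊕ M2, so the key drops out. Then M2 = (M1 ⊕ M2) ⊕ M1 over the first 7 bytes.
byte 0: (c6 xor 47) xor 68 = 81 xor 68 = e9
byte 1: (da xor f8) xor 65 = 22 xor 65 = 47
byte 2: (c5 xor c2) xor 6c = 07 xor 6c = 6b
byte 3: (f9 xor 87) xor 6c = 7e xor 6c = 12
byte 4: (8f xor b2) xor 6f = 3d xor 6f = 52
byte 5: (3d xor 0d) xor 20 = 30 xor 20 = 10
byte 6: (19 xor 56) xor 65 = 4f xor 65 = 2a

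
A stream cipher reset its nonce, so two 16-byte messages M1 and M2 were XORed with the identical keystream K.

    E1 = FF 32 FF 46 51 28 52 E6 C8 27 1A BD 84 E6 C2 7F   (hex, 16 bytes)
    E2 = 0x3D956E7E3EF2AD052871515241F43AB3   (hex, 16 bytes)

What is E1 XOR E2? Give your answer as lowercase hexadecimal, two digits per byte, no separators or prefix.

E1 ⊕ E2 = (M1 ⊕ K) ⊕ (M2 ⊕ K) = M1 ⊕ M2 — the shared key cancels under XOR.
255 XOR  61 = 194
 50 XOR 149 = 167
255 XOR 110 = 145
 70 XOR 126 =  56
 81 XOR  62 = 111
 40 XOR 242 = 218
 82 XOR 173 = 255
230 XOR   5 = 227
200 XOR  40 = 224
 39 XOR 113 =  86
 26 XOR  81 =  75
189 XOR  82 = 239
132 XOR  65 = 197
230 XOR 244 =  18
194 XOR  58 = 248
127 XOR 179 = 204

c2a791386fdaffe3e0564befc512f8cc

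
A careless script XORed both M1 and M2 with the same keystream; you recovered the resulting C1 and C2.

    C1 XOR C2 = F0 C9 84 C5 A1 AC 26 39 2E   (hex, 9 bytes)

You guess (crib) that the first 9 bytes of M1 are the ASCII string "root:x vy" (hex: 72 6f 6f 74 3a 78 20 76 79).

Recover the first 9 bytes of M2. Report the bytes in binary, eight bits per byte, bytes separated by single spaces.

10000010 10100110 11101011 10110001 10011011 11010100 00000110 01001111 01010111

Since C1 ⊕ C2 = M1 ⊕ M2, XORing with the guessed M1 bytes yields the corresponding M2 bytes: M2 = (C1 ⊕ C2) ⊕ M1.
11110000 ⊕ 01110010 = 10000010
11001001 ⊕ 01101111 = 10100110
10000100 ⊕ 01101111 = 11101011
11000101 ⊕ 01110100 = 10110001
10100001 ⊕ 00111010 = 10011011
10101100 ⊕ 01111000 = 11010100
00100110 ⊕ 00100000 = 00000110
00111001 ⊕ 01110110 = 01001111
00101110 ⊕ 01111001 = 01010111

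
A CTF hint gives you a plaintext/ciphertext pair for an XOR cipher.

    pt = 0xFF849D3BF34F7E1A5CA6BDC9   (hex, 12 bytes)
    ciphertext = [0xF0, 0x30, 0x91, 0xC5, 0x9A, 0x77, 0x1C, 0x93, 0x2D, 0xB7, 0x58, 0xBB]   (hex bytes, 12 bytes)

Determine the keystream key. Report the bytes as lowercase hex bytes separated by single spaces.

Since ciphertext = pt ⊕ key, XORing both sides with pt gives key = pt ⊕ ciphertext.
byte 0: 255 ^ 240 =  15
byte 1: 132 ^  48 = 180
byte 2: 157 ^ 145 =  12
byte 3:  59 ^ 197 = 254
byte 4: 243 ^ 154 = 105
byte 5:  79 ^ 119 =  56
byte 6: 126 ^  28 =  98
byte 7:  26 ^ 147 = 137
byte 8:  92 ^  45 = 113
byte 9: 166 ^ 183 =  17
byte 10: 189 ^  88 = 229
byte 11: 201 ^ 187 = 114

0f b4 0c fe 69 38 62 89 71 11 e5 72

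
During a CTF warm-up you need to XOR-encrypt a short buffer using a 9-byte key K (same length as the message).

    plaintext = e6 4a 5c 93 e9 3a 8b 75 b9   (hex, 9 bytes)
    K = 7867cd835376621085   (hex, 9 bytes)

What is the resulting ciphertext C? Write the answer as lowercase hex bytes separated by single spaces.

byte 0: e6 ⊕ 78 = 9e
byte 1: 4a ⊕ 67 = 2d
byte 2: 5c ⊕ cd = 91
byte 3: 93 ⊕ 83 = 10
byte 4: e9 ⊕ 53 = ba
byte 5: 3a ⊕ 76 = 4c
byte 6: 8b ⊕ 62 = e9
byte 7: 75 ⊕ 10 = 65
byte 8: b9 ⊕ 85 = 3c

9e 2d 91 10 ba 4c e9 65 3c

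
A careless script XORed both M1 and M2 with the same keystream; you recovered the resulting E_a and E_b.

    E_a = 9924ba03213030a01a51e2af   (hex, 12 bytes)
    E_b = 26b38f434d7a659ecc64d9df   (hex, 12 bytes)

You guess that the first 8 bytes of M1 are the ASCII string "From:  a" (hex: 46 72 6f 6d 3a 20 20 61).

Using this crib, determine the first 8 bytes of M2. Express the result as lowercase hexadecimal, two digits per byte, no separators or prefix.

First, E_a ⊕ E_b = (M1 ⊕ K) ⊕ (M2 ⊕ K) = M1 ⊕ M2, so the key drops out. Then M2 = (M1 ⊕ M2) ⊕ M1 over the first 8 bytes.
byte 0: (99 ⊕ 26) ⊕ 46 = bf ⊕ 46 = f9
byte 1: (24 ⊕ b3) ⊕ 72 = 97 ⊕ 72 = e5
byte 2: (ba ⊕ 8f) ⊕ 6f = 35 ⊕ 6f = 5a
byte 3: (03 ⊕ 43) ⊕ 6d = 40 ⊕ 6d = 2d
byte 4: (21 ⊕ 4d) ⊕ 3a = 6c ⊕ 3a = 56
byte 5: (30 ⊕ 7a) ⊕ 20 = 4a ⊕ 20 = 6a
byte 6: (30 ⊕ 65) ⊕ 20 = 55 ⊕ 20 = 75
byte 7: (a0 ⊕ 9e) ⊕ 61 = 3e ⊕ 61 = 5f

f9e55a2d566a755f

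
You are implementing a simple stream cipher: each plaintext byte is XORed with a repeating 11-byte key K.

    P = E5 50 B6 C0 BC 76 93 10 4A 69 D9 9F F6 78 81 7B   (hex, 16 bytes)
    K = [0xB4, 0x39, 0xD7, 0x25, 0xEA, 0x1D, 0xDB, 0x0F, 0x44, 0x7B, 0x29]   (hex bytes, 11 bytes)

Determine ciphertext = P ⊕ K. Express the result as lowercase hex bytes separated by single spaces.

51 69 61 e5 56 6b 48 1f 0e 12 f0 2b cf af a4 91

The 11-byte key repeats, so the effective keystream is b4 39 d7 25 ea 1d db 0f 44 7b 29 b4 39 d7 25 ea.
byte 0: 229 xor 180 =  81
byte 1:  80 xor  57 = 105
byte 2: 182 xor 215 =  97
byte 3: 192 xor  37 = 229
byte 4: 188 xor 234 =  86
byte 5: 118 xor  29 = 107
byte 6: 147 xor 219 =  72
byte 7:  16 xor  15 =  31
byte 8:  74 xor  68 =  14
byte 9: 105 xor 123 =  18
byte 10: 217 xor  41 = 240
byte 11: 159 xor 180 =  43
byte 12: 246 xor  57 = 207
byte 13: 120 xor 215 = 175
byte 14: 129 xor  37 = 164
byte 15: 123 xor 234 = 145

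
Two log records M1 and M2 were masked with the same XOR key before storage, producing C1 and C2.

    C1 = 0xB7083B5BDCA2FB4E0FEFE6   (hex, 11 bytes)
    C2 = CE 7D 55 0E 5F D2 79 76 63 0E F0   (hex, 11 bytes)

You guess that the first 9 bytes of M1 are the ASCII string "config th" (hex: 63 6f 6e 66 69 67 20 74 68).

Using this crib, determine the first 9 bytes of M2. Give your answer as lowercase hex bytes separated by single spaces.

1a 1a 00 33 ea 17 a2 4c 04

First, C1 ⊕ C2 = (M1 ⊕ K) ⊕ (M2 ⊕ K) = M1 ⊕ M2, so the key drops out. Then M2 = (M1 ⊕ M2) ⊕ M1 over the first 9 bytes.
byte 0: (b7 XOR ce) XOR 63 = 79 XOR 63 = 1a
byte 1: (08 XOR 7d) XOR 6f = 75 XOR 6f = 1a
byte 2: (3b XOR 55) XOR 6e = 6e XOR 6e = 00
byte 3: (5b XOR 0e) XOR 66 = 55 XOR 66 = 33
byte 4: (dc XOR 5f) XOR 69 = 83 XOR 69 = ea
byte 5: (a2 XOR d2) XOR 67 = 70 XOR 67 = 17
byte 6: (fb XOR 79) XOR 20 = 82 XOR 20 = a2
byte 7: (4e XOR 76) XOR 74 = 38 XOR 74 = 4c
byte 8: (0f XOR 63) XOR 68 = 6c XOR 68 = 04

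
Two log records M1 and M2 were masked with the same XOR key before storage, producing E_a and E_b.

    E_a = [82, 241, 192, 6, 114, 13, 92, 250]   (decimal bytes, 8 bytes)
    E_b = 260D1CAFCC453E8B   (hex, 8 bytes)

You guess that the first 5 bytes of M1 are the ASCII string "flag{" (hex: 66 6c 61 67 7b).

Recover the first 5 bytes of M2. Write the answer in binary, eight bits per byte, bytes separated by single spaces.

00010010 10010000 10111101 11001110 11000101

First, E_a ⊕ E_b = (M1 ⊕ K) ⊕ (M2 ⊕ K) = M1 ⊕ M2, so the key drops out. Then M2 = (M1 ⊕ M2) ⊕ M1 over the first 5 bytes.
byte 0: (52 ⊕ 26) ⊕ 66 = 74 ⊕ 66 = 12
byte 1: (f1 ⊕ 0d) ⊕ 6c = fc ⊕ 6c = 90
byte 2: (c0 ⊕ 1c) ⊕ 61 = dc ⊕ 61 = bd
byte 3: (06 ⊕ af) ⊕ 67 = a9 ⊕ 67 = ce
byte 4: (72 ⊕ cc) ⊕ 7b = be ⊕ 7b = c5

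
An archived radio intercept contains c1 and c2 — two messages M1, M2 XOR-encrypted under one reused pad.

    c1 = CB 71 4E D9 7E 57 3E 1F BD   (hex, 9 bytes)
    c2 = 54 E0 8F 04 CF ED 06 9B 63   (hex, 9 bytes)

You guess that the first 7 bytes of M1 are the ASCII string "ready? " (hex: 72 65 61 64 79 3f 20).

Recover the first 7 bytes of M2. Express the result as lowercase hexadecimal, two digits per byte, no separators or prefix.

First, c1 ⊕ c2 = (M1 ⊕ K) ⊕ (M2 ⊕ K) = M1 ⊕ M2, so the key drops out. Then M2 = (M1 ⊕ M2) ⊕ M1 over the first 7 bytes.
byte 0: (cb XOR 54) XOR 72 = 9f XOR 72 = ed
byte 1: (71 XOR e0) XOR 65 = 91 XOR 65 = f4
byte 2: (4e XOR 8f) XOR 61 = c1 XOR 61 = a0
byte 3: (d9 XOR 04) XOR 64 = dd XOR 64 = b9
byte 4: (7e XOR cf) XOR 79 = b1 XOR 79 = c8
byte 5: (57 XOR ed) XOR 3f = ba XOR 3f = 85
byte 6: (3e XOR 06) XOR 20 = 38 XOR 20 = 18

edf4a0b9c88518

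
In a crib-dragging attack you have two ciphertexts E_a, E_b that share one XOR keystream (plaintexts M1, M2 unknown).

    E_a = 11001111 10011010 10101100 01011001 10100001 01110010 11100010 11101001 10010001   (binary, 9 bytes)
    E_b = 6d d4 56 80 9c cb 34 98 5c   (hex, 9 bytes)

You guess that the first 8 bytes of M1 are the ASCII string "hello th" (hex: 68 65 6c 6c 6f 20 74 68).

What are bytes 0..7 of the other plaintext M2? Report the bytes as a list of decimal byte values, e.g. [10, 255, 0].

First, E_a ⊕ E_b = (M1 ⊕ K) ⊕ (M2 ⊕ K) = M1 ⊕ M2, so the key drops out. Then M2 = (M1 ⊕ M2) ⊕ M1 over the first 8 bytes.
byte 0: (cf xor 6d) xor 68 = a2 xor 68 = ca
byte 1: (9a xor d4) xor 65 = 4e xor 65 = 2b
byte 2: (ac xor 56) xor 6c = fa xor 6c = 96
byte 3: (59 xor 80) xor 6c = d9 xor 6c = b5
byte 4: (a1 xor 9c) xor 6f = 3d xor 6f = 52
byte 5: (72 xor cb) xor 20 = b9 xor 20 = 99
byte 6: (e2 xor 34) xor 74 = d6 xor 74 = a2
byte 7: (e9 xor 98) xor 68 = 71 xor 68 = 19

[202, 43, 150, 181, 82, 153, 162, 25]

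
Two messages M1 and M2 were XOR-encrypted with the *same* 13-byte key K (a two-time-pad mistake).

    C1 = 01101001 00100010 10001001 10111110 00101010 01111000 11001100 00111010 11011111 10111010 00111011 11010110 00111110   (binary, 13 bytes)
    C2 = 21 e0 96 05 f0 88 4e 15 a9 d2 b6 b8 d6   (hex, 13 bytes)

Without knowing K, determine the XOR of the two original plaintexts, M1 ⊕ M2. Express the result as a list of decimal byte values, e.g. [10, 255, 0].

C1 ⊕ C2 = (M1 ⊕ K) ⊕ (M2 ⊕ K) = M1 ⊕ M2 — the shared key cancels under XOR.
69 xor 21 = 48
22 xor e0 = c2
89 xor 96 = 1f
be xor 05 = bb
2a xor f0 = da
78 xor 88 = f0
cc xor 4e = 82
3a xor 15 = 2f
df xor a9 = 76
ba xor d2 = 68
3b xor b6 = 8d
d6 xor b8 = 6e
3e xor d6 = e8

[72, 194, 31, 187, 218, 240, 130, 47, 118, 104, 141, 110, 232]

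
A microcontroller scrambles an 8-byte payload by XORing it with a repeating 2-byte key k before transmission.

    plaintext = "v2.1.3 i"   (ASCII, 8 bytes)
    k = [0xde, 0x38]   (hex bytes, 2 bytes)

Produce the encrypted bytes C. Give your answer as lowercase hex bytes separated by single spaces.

a8 0a f0 09 f0 0b fe 51

The 2-byte key repeats, so the effective keystream is de 38 de 38 de 38 de 38.
byte 0: 01110110 xor 11011110 = 10101000
byte 1: 00110010 xor 00111000 = 00001010
byte 2: 00101110 xor 11011110 = 11110000
byte 3: 00110001 xor 00111000 = 00001001
byte 4: 00101110 xor 11011110 = 11110000
byte 5: 00110011 xor 00111000 = 00001011
byte 6: 00100000 xor 11011110 = 11111110
byte 7: 01101001 xor 00111000 = 01010001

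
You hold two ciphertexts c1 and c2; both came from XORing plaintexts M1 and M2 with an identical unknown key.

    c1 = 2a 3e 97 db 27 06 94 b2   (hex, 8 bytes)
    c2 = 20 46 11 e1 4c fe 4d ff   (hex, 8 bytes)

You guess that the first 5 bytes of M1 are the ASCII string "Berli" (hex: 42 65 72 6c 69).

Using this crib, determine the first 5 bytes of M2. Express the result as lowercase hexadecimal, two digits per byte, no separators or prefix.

481df45602

First, c1 ⊕ c2 = (M1 ⊕ K) ⊕ (M2 ⊕ K) = M1 ⊕ M2, so the key drops out. Then M2 = (M1 ⊕ M2) ⊕ M1 over the first 5 bytes.
byte 0: (2a XOR 20) XOR 42 = 0a XOR 42 = 48
byte 1: (3e XOR 46) XOR 65 = 78 XOR 65 = 1d
byte 2: (97 XOR 11) XOR 72 = 86 XOR 72 = f4
byte 3: (db XOR e1) XOR 6c = 3a XOR 6c = 56
byte 4: (27 XOR 4c) XOR 69 = 6b XOR 69 = 02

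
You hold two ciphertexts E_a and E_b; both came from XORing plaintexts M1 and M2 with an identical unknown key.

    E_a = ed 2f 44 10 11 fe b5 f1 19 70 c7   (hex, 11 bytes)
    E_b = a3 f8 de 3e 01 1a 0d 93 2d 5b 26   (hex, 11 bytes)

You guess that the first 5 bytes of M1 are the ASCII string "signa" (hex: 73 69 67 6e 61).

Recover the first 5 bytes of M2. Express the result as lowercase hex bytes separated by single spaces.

3d be fd 40 71

First, E_a ⊕ E_b = (M1 ⊕ K) ⊕ (M2 ⊕ K) = M1 ⊕ M2, so the key drops out. Then M2 = (M1 ⊕ M2) ⊕ M1 over the first 5 bytes.
byte 0: (ed ^ a3) ^ 73 = 4e ^ 73 = 3d
byte 1: (2f ^ f8) ^ 69 = d7 ^ 69 = be
byte 2: (44 ^ de) ^ 67 = 9a ^ 67 = fd
byte 3: (10 ^ 3e) ^ 6e = 2e ^ 6e = 40
byte 4: (11 ^ 01) ^ 61 = 10 ^ 61 = 71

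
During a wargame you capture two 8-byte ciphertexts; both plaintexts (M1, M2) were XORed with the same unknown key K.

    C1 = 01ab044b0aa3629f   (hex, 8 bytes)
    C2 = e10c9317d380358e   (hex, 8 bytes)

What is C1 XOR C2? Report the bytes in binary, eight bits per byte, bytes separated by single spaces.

11100000 10100111 10010111 01011100 11011001 00100011 01010111 00010001

C1 ⊕ C2 = (M1 ⊕ K) ⊕ (M2 ⊕ K) = M1 ⊕ M2 — the shared key cancels under XOR.
byte 0: 00000001 ^ 11100001 = 11100000
byte 1: 10101011 ^ 00001100 = 10100111
byte 2: 00000100 ^ 10010011 = 10010111
byte 3: 01001011 ^ 00010111 = 01011100
byte 4: 00001010 ^ 11010011 = 11011001
byte 5: 10100011 ^ 10000000 = 00100011
byte 6: 01100010 ^ 00110101 = 01010111
byte 7: 10011111 ^ 10001110 = 00010001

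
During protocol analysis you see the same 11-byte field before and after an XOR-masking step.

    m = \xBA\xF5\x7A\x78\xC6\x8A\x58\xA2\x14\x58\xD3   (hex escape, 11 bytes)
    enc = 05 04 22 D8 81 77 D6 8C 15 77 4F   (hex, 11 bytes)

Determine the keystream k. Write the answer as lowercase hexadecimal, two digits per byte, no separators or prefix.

bff158a047fd8e2e012f9c

Since enc = m ⊕ k, XORing both sides with m gives k = m ⊕ enc.
10111010 ^ 00000101 = 10111111
11110101 ^ 00000100 = 11110001
01111010 ^ 00100010 = 01011000
01111000 ^ 11011000 = 10100000
11000110 ^ 10000001 = 01000111
10001010 ^ 01110111 = 11111101
01011000 ^ 11010110 = 10001110
10100010 ^ 10001100 = 00101110
00010100 ^ 00010101 = 00000001
01011000 ^ 01110111 = 00101111
11010011 ^ 01001111 = 10011100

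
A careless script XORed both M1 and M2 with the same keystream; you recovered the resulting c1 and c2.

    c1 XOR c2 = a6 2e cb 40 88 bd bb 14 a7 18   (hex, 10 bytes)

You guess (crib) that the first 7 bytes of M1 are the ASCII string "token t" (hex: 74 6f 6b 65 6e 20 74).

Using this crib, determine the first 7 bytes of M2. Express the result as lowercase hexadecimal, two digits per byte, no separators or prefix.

d241a025e69dcf

Since c1 ⊕ c2 = M1 ⊕ M2, XORing with the guessed M1 bytes yields the corresponding M2 bytes: M2 = (c1 ⊕ c2) ⊕ M1.
a6 ⊕ 74 = d2
2e ⊕ 6f = 41
cb ⊕ 6b = a0
40 ⊕ 65 = 25
88 ⊕ 6e = e6
bd ⊕ 20 = 9d
bb ⊕ 74 = cf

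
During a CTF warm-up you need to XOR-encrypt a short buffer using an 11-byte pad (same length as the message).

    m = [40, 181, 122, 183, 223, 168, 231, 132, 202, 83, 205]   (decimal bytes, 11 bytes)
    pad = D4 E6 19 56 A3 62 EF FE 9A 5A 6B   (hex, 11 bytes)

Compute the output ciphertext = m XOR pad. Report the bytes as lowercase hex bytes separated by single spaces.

fc 53 63 e1 7c ca 08 7a 50 09 a6

XOR is its own inverse, so applying the key byte-wise gives the result directly.
28 xor d4 = fc
b5 xor e6 = 53
7a xor 19 = 63
b7 xor 56 = e1
df xor a3 = 7c
a8 xor 62 = ca
e7 xor ef = 08
84 xor fe = 7a
ca xor 9a = 50
53 xor 5a = 09
cd xor 6b = a6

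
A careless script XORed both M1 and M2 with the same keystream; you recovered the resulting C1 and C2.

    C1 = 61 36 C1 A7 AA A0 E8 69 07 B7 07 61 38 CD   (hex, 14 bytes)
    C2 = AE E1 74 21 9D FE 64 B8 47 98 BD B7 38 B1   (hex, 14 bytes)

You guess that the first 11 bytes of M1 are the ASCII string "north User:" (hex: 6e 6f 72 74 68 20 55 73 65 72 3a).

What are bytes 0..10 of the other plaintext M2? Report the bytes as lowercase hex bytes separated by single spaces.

First, C1 ⊕ C2 = (M1 ⊕ K) ⊕ (M2 ⊕ K) = M1 ⊕ M2, so the key drops out. Then M2 = (M1 ⊕ M2) ⊕ M1 over the first 11 bytes.
byte 0: (61 ⊕ ae) ⊕ 6e = cf ⊕ 6e = a1
byte 1: (36 ⊕ e1) ⊕ 6f = d7 ⊕ 6f = b8
byte 2: (c1 ⊕ 74) ⊕ 72 = b5 ⊕ 72 = c7
byte 3: (a7 ⊕ 21) ⊕ 74 = 86 ⊕ 74 = f2
byte 4: (aa ⊕ 9d) ⊕ 68 = 37 ⊕ 68 = 5f
byte 5: (a0 ⊕ fe) ⊕ 20 = 5e ⊕ 20 = 7e
byte 6: (e8 ⊕ 64) ⊕ 55 = 8c ⊕ 55 = d9
byte 7: (69 ⊕ b8) ⊕ 73 = d1 ⊕ 73 = a2
byte 8: (07 ⊕ 47) ⊕ 65 = 40 ⊕ 65 = 25
byte 9: (b7 ⊕ 98) ⊕ 72 = 2f ⊕ 72 = 5d
byte 10: (07 ⊕ bd) ⊕ 3a = ba ⊕ 3a = 80

a1 b8 c7 f2 5f 7e d9 a2 25 5d 80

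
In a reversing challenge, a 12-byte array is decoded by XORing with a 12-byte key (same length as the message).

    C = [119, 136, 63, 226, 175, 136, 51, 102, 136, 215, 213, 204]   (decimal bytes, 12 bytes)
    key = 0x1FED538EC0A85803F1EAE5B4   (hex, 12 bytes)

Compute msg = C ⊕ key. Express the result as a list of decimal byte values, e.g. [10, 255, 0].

[104, 101, 108, 108, 111, 32, 107, 101, 121, 61, 48, 120]

77 ⊕ 1f = 68
88 ⊕ ed = 65
3f ⊕ 53 = 6c
e2 ⊕ 8e = 6c
af ⊕ c0 = 6f
88 ⊕ a8 = 20
33 ⊕ 58 = 6b
66 ⊕ 03 = 65
88 ⊕ f1 = 79
d7 ⊕ ea = 3d
d5 ⊕ e5 = 30
cc ⊕ b4 = 78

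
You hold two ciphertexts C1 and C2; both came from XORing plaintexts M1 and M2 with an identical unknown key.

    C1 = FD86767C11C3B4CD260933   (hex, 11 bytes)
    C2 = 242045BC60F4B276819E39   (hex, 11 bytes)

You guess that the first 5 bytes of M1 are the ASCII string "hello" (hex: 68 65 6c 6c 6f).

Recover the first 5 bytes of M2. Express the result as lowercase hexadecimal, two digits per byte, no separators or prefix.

b1c35fac1e

First, C1 ⊕ C2 = (M1 ⊕ K) ⊕ (M2 ⊕ K) = M1 ⊕ M2, so the key drops out. Then M2 = (M1 ⊕ M2) ⊕ M1 over the first 5 bytes.
byte 0: (fd ^ 24) ^ 68 = d9 ^ 68 = b1
byte 1: (86 ^ 20) ^ 65 = a6 ^ 65 = c3
byte 2: (76 ^ 45) ^ 6c = 33 ^ 6c = 5f
byte 3: (7c ^ bc) ^ 6c = c0 ^ 6c = ac
byte 4: (11 ^ 60) ^ 6f = 71 ^ 6f = 1e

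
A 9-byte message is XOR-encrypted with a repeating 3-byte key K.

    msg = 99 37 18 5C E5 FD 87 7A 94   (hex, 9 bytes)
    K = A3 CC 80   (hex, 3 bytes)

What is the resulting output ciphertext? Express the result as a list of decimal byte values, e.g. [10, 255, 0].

[58, 251, 152, 255, 41, 125, 36, 182, 20]

The 3-byte key repeats, so the effective keystream is a3 cc 80 a3 cc 80 a3 cc 80.
byte 0: 153 xor 163 =  58
byte 1:  55 xor 204 = 251
byte 2:  24 xor 128 = 152
byte 3:  92 xor 163 = 255
byte 4: 229 xor 204 =  41
byte 5: 253 xor 128 = 125
byte 6: 135 xor 163 =  36
byte 7: 122 xor 204 = 182
byte 8: 148 xor 128 =  20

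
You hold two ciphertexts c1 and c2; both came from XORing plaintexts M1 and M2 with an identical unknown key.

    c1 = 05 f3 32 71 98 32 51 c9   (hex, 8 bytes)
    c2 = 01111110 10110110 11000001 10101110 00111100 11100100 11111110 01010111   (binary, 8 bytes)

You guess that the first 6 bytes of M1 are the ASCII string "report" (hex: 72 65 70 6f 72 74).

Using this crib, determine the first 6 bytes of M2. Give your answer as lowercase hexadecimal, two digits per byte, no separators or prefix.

First, c1 ⊕ c2 = (M1 ⊕ K) ⊕ (M2 ⊕ K) = M1 ⊕ M2, so the key drops out. Then M2 = (M1 ⊕ M2) ⊕ M1 over the first 6 bytes.
byte 0: (05 xor 7e) xor 72 = 7b xor 72 = 09
byte 1: (f3 xor b6) xor 65 = 45 xor 65 = 20
byte 2: (32 xor c1) xor 70 = f3 xor 70 = 83
byte 3: (71 xor ae) xor 6f = df xor 6f = b0
byte 4: (98 xor 3c) xor 72 = a4 xor 72 = d6
byte 5: (32 xor e4) xor 74 = d6 xor 74 = a2

092083b0d6a2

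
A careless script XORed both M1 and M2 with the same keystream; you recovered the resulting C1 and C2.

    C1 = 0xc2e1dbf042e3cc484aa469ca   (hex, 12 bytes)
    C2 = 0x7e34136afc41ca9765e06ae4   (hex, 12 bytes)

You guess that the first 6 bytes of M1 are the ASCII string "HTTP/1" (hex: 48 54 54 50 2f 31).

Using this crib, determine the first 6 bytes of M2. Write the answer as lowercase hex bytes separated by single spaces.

f4 81 9c ca 91 93

First, C1 ⊕ C2 = (M1 ⊕ K) ⊕ (M2 ⊕ K) = M1 ⊕ M2, so the key drops out. Then M2 = (M1 ⊕ M2) ⊕ M1 over the first 6 bytes.
byte 0: (c2 xor 7e) xor 48 = bc xor 48 = f4
byte 1: (e1 xor 34) xor 54 = d5 xor 54 = 81
byte 2: (db xor 13) xor 54 = c8 xor 54 = 9c
byte 3: (f0 xor 6a) xor 50 = 9a xor 50 = ca
byte 4: (42 xor fc) xor 2f = be xor 2f = 91
byte 5: (e3 xor 41) xor 31 = a2 xor 31 = 93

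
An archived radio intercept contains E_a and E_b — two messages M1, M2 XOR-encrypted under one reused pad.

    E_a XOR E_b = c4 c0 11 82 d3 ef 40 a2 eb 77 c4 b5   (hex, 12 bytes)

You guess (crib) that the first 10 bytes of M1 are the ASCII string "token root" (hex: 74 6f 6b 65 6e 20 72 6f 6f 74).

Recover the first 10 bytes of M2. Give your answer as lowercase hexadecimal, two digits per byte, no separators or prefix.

Since E_a ⊕ E_b = M1 ⊕ M2, XORing with the guessed M1 bytes yields the corresponding M2 bytes: M2 = (E_a ⊕ E_b) ⊕ M1.
c4 xor 74 = b0
c0 xor 6f = af
11 xor 6b = 7a
82 xor 65 = e7
d3 xor 6e = bd
ef xor 20 = cf
40 xor 72 = 32
a2 xor 6f = cd
eb xor 6f = 84
77 xor 74 = 03

b0af7ae7bdcf32cd8403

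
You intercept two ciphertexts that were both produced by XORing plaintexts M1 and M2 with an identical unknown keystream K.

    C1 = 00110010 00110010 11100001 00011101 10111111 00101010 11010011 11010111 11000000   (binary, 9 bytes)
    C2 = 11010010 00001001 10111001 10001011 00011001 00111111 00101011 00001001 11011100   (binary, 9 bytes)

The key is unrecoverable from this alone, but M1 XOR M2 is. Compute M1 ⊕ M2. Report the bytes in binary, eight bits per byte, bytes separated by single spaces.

11100000 00111011 01011000 10010110 10100110 00010101 11111000 11011110 00011100

C1 ⊕ C2 = (M1 ⊕ K) ⊕ (M2 ⊕ K) = M1 ⊕ M2 — the shared key cancels under XOR.
 50 ^ 210 = 224
 50 ^   9 =  59
225 ^ 185 =  88
 29 ^ 139 = 150
191 ^  25 = 166
 42 ^  63 =  21
211 ^  43 = 248
215 ^   9 = 222
192 ^ 220 =  28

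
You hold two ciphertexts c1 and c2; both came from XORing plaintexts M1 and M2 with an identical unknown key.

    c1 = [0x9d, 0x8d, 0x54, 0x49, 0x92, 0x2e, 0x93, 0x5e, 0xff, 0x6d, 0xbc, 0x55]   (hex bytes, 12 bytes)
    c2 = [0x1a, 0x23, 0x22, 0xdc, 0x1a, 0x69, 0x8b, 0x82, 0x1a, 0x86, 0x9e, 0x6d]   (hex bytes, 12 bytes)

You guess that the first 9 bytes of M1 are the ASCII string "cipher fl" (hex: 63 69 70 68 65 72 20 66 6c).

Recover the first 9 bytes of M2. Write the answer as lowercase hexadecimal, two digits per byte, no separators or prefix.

First, c1 ⊕ c2 = (M1 ⊕ K) ⊕ (M2 ⊕ K) = M1 ⊕ M2, so the key drops out. Then M2 = (M1 ⊕ M2) ⊕ M1 over the first 9 bytes.
byte 0: (9d ^ 1a) ^ 63 = 87 ^ 63 = e4
byte 1: (8d ^ 23) ^ 69 = ae ^ 69 = c7
byte 2: (54 ^ 22) ^ 70 = 76 ^ 70 = 06
byte 3: (49 ^ dc) ^ 68 = 95 ^ 68 = fd
byte 4: (92 ^ 1a) ^ 65 = 88 ^ 65 = ed
byte 5: (2e ^ 69) ^ 72 = 47 ^ 72 = 35
byte 6: (93 ^ 8b) ^ 20 = 18 ^ 20 = 38
byte 7: (5e ^ 82) ^ 66 = dc ^ 66 = ba
byte 8: (ff ^ 1a) ^ 6c = e5 ^ 6c = 89

e4c706fded3538ba89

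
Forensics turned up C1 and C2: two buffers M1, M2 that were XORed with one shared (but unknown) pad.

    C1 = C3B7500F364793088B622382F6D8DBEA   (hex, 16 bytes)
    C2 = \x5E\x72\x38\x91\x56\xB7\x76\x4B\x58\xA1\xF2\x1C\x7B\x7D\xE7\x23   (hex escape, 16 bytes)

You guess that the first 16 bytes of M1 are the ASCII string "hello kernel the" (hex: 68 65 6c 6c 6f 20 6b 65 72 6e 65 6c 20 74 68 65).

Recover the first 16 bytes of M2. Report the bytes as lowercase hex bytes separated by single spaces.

First, C1 ⊕ C2 = (M1 ⊕ K) ⊕ (M2 ⊕ K) = M1 ⊕ M2, so the key drops out. Then M2 = (M1 ⊕ M2) ⊕ M1 over the first 16 bytes.
byte 0: (c3 xor 5e) xor 68 = 9d xor 68 = f5
byte 1: (b7 xor 72) xor 65 = c5 xor 65 = a0
byte 2: (50 xor 38) xor 6c = 68 xor 6c = 04
byte 3: (0f xor 91) xor 6c = 9e xor 6c = f2
byte 4: (36 xor 56) xor 6f = 60 xor 6f = 0f
byte 5: (47 xor b7) xor 20 = f0 xor 20 = d0
byte 6: (93 xor 76) xor 6b = e5 xor 6b = 8e
byte 7: (08 xor 4b) xor 65 = 43 xor 65 = 26
byte 8: (8b xor 58) xor 72 = d3 xor 72 = a1
byte 9: (62 xor a1) xor 6e = c3 xor 6e = ad
byte 10: (23 xor f2) xor 65 = d1 xor 65 = b4
byte 11: (82 xor 1c) xor 6c = 9e xor 6c = f2
byte 12: (f6 xor 7b) xor 20 = 8d xor 20 = ad
byte 13: (d8 xor 7d) xor 74 = a5 xor 74 = d1
byte 14: (db xor e7) xor 68 = 3c xor 68 = 54
byte 15: (ea xor 23) xor 65 = c9 xor 65 = ac

f5 a0 04 f2 0f d0 8e 26 a1 ad b4 f2 ad d1 54 ac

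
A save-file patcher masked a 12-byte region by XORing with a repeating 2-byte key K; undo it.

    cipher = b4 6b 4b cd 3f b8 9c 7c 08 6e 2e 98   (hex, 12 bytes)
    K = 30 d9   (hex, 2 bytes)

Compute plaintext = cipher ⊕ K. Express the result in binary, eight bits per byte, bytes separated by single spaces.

The 2-byte key repeats, so the effective keystream is 30 d9 30 d9 30 d9 30 d9 30 d9 30 d9.
byte 0: 180 ⊕  48 = 132
byte 1: 107 ⊕ 217 = 178
byte 2:  75 ⊕  48 = 123
byte 3: 205 ⊕ 217 =  20
byte 4:  63 ⊕  48 =  15
byte 5: 184 ⊕ 217 =  97
byte 6: 156 ⊕  48 = 172
byte 7: 124 ⊕ 217 = 165
byte 8:   8 ⊕  48 =  56
byte 9: 110 ⊕ 217 = 183
byte 10:  46 ⊕  48 =  30
byte 11: 152 ⊕ 217 =  65

10000100 10110010 01111011 00010100 00001111 01100001 10101100 10100101 00111000 10110111 00011110 01000001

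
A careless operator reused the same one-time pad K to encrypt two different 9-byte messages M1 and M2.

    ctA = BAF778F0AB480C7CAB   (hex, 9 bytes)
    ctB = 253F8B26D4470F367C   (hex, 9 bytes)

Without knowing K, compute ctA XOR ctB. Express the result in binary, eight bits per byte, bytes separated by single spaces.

10011111 11001000 11110011 11010110 01111111 00001111 00000011 01001010 11010111

ctA ⊕ ctB = (M1 ⊕ K) ⊕ (M2 ⊕ K) = M1 ⊕ M2 — the shared key cancels under XOR.
ba ^ 25 = 9f
f7 ^ 3f = c8
78 ^ 8b = f3
f0 ^ 26 = d6
ab ^ d4 = 7f
48 ^ 47 = 0f
0c ^ 0f = 03
7c ^ 36 = 4a
ab ^ 7c = d7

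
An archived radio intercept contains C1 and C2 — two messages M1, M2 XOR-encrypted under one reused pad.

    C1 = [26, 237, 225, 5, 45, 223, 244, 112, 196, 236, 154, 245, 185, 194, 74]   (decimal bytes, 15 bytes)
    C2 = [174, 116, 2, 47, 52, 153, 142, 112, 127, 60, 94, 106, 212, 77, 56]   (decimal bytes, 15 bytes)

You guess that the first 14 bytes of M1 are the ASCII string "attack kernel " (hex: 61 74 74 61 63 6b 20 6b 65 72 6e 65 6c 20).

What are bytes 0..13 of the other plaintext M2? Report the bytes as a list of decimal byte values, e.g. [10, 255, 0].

First, C1 ⊕ C2 = (M1 ⊕ K) ⊕ (M2 ⊕ K) = M1 ⊕ M2, so the key drops out. Then M2 = (M1 ⊕ M2) ⊕ M1 over the first 14 bytes.
byte 0: (1a XOR ae) XOR 61 = b4 XOR 61 = d5
byte 1: (ed XOR 74) XOR 74 = 99 XOR 74 = ed
byte 2: (e1 XOR 02) XOR 74 = e3 XOR 74 = 97
byte 3: (05 XOR 2f) XOR 61 = 2a XOR 61 = 4b
byte 4: (2d XOR 34) XOR 63 = 19 XOR 63 = 7a
byte 5: (df XOR 99) XOR 6b = 46 XOR 6b = 2d
byte 6: (f4 XOR 8e) XOR 20 = 7a XOR 20 = 5a
byte 7: (70 XOR 70) XOR 6b = 00 XOR 6b = 6b
byte 8: (c4 XOR 7f) XOR 65 = bb XOR 65 = de
byte 9: (ec XOR 3c) XOR 72 = d0 XOR 72 = a2
byte 10: (9a XOR 5e) XOR 6e = c4 XOR 6e = aa
byte 11: (f5 XOR 6a) XOR 65 = 9f XOR 65 = fa
byte 12: (b9 XOR d4) XOR 6c = 6d XOR 6c = 01
byte 13: (c2 XOR 4d) XOR 20 = 8f XOR 20 = af

[213, 237, 151, 75, 122, 45, 90, 107, 222, 162, 170, 250, 1, 175]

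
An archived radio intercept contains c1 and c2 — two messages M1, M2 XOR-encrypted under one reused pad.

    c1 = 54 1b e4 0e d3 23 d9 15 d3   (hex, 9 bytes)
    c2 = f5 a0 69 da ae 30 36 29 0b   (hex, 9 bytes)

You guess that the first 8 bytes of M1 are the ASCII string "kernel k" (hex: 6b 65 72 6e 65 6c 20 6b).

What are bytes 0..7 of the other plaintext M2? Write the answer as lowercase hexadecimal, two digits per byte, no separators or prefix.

First, c1 ⊕ c2 = (M1 ⊕ K) ⊕ (M2 ⊕ K) = M1 ⊕ M2, so the key drops out. Then M2 = (M1 ⊕ M2) ⊕ M1 over the first 8 bytes.
byte 0: (54 ⊕ f5) ⊕ 6b = a1 ⊕ 6b = ca
byte 1: (1b ⊕ a0) ⊕ 65 = bb ⊕ 65 = de
byte 2: (e4 ⊕ 69) ⊕ 72 = 8d ⊕ 72 = ff
byte 3: (0e ⊕ da) ⊕ 6e = d4 ⊕ 6e = ba
byte 4: (d3 ⊕ ae) ⊕ 65 = 7d ⊕ 65 = 18
byte 5: (23 ⊕ 30) ⊕ 6c = 13 ⊕ 6c = 7f
byte 6: (d9 ⊕ 36) ⊕ 20 = ef ⊕ 20 = cf
byte 7: (15 ⊕ 29) ⊕ 6b = 3c ⊕ 6b = 57

cadeffba187fcf57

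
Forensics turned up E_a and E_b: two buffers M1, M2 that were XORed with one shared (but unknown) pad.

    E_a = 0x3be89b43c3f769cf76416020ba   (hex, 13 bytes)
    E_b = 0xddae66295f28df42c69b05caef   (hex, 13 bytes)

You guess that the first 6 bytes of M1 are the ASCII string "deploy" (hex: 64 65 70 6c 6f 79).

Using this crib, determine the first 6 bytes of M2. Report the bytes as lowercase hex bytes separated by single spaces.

82 23 8d 06 f3 a6

First, E_a ⊕ E_b = (M1 ⊕ K) ⊕ (M2 ⊕ K) = M1 ⊕ M2, so the key drops out. Then M2 = (M1 ⊕ M2) ⊕ M1 over the first 6 bytes.
byte 0: (3b ^ dd) ^ 64 = e6 ^ 64 = 82
byte 1: (e8 ^ ae) ^ 65 = 46 ^ 65 = 23
byte 2: (9b ^ 66) ^ 70 = fd ^ 70 = 8d
byte 3: (43 ^ 29) ^ 6c = 6a ^ 6c = 06
byte 4: (c3 ^ 5f) ^ 6f = 9c ^ 6f = f3
byte 5: (f7 ^ 28) ^ 79 = df ^ 79 = a6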